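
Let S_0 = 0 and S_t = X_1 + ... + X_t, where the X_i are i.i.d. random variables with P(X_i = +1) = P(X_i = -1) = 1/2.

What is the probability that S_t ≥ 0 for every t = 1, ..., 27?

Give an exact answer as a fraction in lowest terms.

Answer: 5014575/33554432

Derivation:
Let f(t,s) = #length-t paths at position s with S_1..S_t all ≥ 0.
f(t,s) = f(t-1,s-1) + f(t-1,s+1) for s ≥ 0; f(t,s) = 0 for s < 0.
t=0: f(0,0)=1
t=1: f(1,1)=1
t=2: f(2,0)=1 f(2,2)=1
t=3: f(3,1)=2 f(3,3)=1
t=4: f(4,0)=2 f(4,2)=3 f(4,4)=1
t=5: f(5,1)=5 f(5,3)=4 f(5,5)=1
t=6: f(6,0)=5 f(6,2)=9 f(6,4)=5 f(6,6)=1
t=7: f(7,1)=14 f(7,3)=14 f(7,5)=6 f(7,7)=1
t=8: f(8,0)=14 f(8,2)=28 f(8,4)=20 f(8,6)=7 f(8,8)=1
t=9: f(9,1)=42 f(9,3)=48 f(9,5)=27 f(9,7)=8 f(9,9)=1
t=10: f(10,0)=42 f(10,2)=90 f(10,4)=75 f(10,6)=35 f(10,8)=9 f(10,10)=1
t=11: f(11,1)=132 f(11,3)=165 f(11,5)=110 f(11,7)=44 f(11,9)=10 f(11,11)=1
t=12: f(12,0)=132 f(12,2)=297 f(12,4)=275 f(12,6)=154 f(12,8)=54 f(12,10)=11 f(12,12)=1
t=13: f(13,1)=429 f(13,3)=572 f(13,5)=429 f(13,7)=208 f(13,9)=65 f(13,11)=12 f(13,13)=1
t=14: f(14,0)=429 f(14,2)=1001 f(14,4)=1001 f(14,6)=637 f(14,8)=273 f(14,10)=77 f(14,12)=13 f(14,14)=1
t=15: f(15,1)=1430 f(15,3)=2002 f(15,5)=1638 f(15,7)=910 f(15,9)=350 f(15,11)=90 f(15,13)=14 f(15,15)=1
t=16: f(16,0)=1430 f(16,2)=3432 f(16,4)=3640 f(16,6)=2548 f(16,8)=1260 f(16,10)=440 f(16,12)=104 f(16,14)=15 f(16,16)=1
t=17: f(17,1)=4862 f(17,3)=7072 f(17,5)=6188 f(17,7)=3808 f(17,9)=1700 f(17,11)=544 f(17,13)=119 f(17,15)=16 f(17,17)=1
t=18: f(18,0)=4862 f(18,2)=11934 f(18,4)=13260 f(18,6)=9996 f(18,8)=5508 f(18,10)=2244 f(18,12)=663 f(18,14)=135 f(18,16)=17 f(18,18)=1
t=19: f(19,1)=16796 f(19,3)=25194 f(19,5)=23256 f(19,7)=15504 f(19,9)=7752 f(19,11)=2907 f(19,13)=798 f(19,15)=152 f(19,17)=18 f(19,19)=1
t=20: f(20,0)=16796 f(20,2)=41990 f(20,4)=48450 f(20,6)=38760 f(20,8)=23256 f(20,10)=10659 f(20,12)=3705 f(20,14)=950 f(20,16)=170 f(20,18)=19 f(20,20)=1
t=21: f(21,1)=58786 f(21,3)=90440 f(21,5)=87210 f(21,7)=62016 f(21,9)=33915 f(21,11)=14364 f(21,13)=4655 f(21,15)=1120 f(21,17)=189 f(21,19)=20 f(21,21)=1
t=22: f(22,0)=58786 f(22,2)=149226 f(22,4)=177650 f(22,6)=149226 f(22,8)=95931 f(22,10)=48279 f(22,12)=19019 f(22,14)=5775 f(22,16)=1309 f(22,18)=209 f(22,20)=21 f(22,22)=1
t=23: f(23,1)=208012 f(23,3)=326876 f(23,5)=326876 f(23,7)=245157 f(23,9)=144210 f(23,11)=67298 f(23,13)=24794 f(23,15)=7084 f(23,17)=1518 f(23,19)=230 f(23,21)=22 f(23,23)=1
t=24: f(24,0)=208012 f(24,2)=534888 f(24,4)=653752 f(24,6)=572033 f(24,8)=389367 f(24,10)=211508 f(24,12)=92092 f(24,14)=31878 f(24,16)=8602 f(24,18)=1748 f(24,20)=252 f(24,22)=23 f(24,24)=1
t=25: f(25,1)=742900 f(25,3)=1188640 f(25,5)=1225785 f(25,7)=961400 f(25,9)=600875 f(25,11)=303600 f(25,13)=123970 f(25,15)=40480 f(25,17)=10350 f(25,19)=2000 f(25,21)=275 f(25,23)=24 f(25,25)=1
t=26: f(26,0)=742900 f(26,2)=1931540 f(26,4)=2414425 f(26,6)=2187185 f(26,8)=1562275 f(26,10)=904475 f(26,12)=427570 f(26,14)=164450 f(26,16)=50830 f(26,18)=12350 f(26,20)=2275 f(26,22)=299 f(26,24)=25 f(26,26)=1
t=27: f(27,1)=2674440 f(27,3)=4345965 f(27,5)=4601610 f(27,7)=3749460 f(27,9)=2466750 f(27,11)=1332045 f(27,13)=592020 f(27,15)=215280 f(27,17)=63180 f(27,19)=14625 f(27,21)=2574 f(27,23)=324 f(27,25)=26 f(27,27)=1
Σ_s f(27,s) = 20058300
P = 20058300/134217728 = 5014575/33554432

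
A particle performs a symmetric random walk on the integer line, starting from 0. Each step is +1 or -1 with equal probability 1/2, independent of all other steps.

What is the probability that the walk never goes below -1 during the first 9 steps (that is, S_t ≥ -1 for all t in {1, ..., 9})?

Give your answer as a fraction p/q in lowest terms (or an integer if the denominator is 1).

Answer: 63/128

Derivation:
Let f(t,s) = #length-t paths at position s with S_1..S_t all ≥ -1.
f(t,s) = f(t-1,s-1) + f(t-1,s+1) for s ≥ -1; f(t,s) = 0 for s < -1.
t=0: f(0,0)=1
t=1: f(1,-1)=1 f(1,1)=1
t=2: f(2,0)=2 f(2,2)=1
t=3: f(3,-1)=2 f(3,1)=3 f(3,3)=1
t=4: f(4,0)=5 f(4,2)=4 f(4,4)=1
t=5: f(5,-1)=5 f(5,1)=9 f(5,3)=5 f(5,5)=1
t=6: f(6,0)=14 f(6,2)=14 f(6,4)=6 f(6,6)=1
t=7: f(7,-1)=14 f(7,1)=28 f(7,3)=20 f(7,5)=7 f(7,7)=1
t=8: f(8,0)=42 f(8,2)=48 f(8,4)=27 f(8,6)=8 f(8,8)=1
t=9: f(9,-1)=42 f(9,1)=90 f(9,3)=75 f(9,5)=35 f(9,7)=9 f(9,9)=1
Σ_s f(9,s) = 252
P = 252/512 = 63/128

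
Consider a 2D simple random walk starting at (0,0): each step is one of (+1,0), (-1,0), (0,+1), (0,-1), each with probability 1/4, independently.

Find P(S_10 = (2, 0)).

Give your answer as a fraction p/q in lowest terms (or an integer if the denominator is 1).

Let h be the number of horizontal steps (so 10-h are vertical). To end at (2,0) need (h+2)/2 right-steps and ((10-h)+0)/2 up-steps.
Sum over h with 2 ≤ h ≤ 10, h ≡ 0 (mod 2), 10-h ≡ 0 (mod 2):
h=2: C(10,2)·C(2,2)·C(8,4) = 45·1·70 = 3150
h=4: C(10,4)·C(4,3)·C(6,3) = 210·4·20 = 16800
h=6: C(10,6)·C(6,4)·C(4,2) = 210·15·6 = 18900
h=8: C(10,8)·C(8,5)·C(2,1) = 45·56·2 = 5040
h=10: C(10,10)·C(10,6)·C(0,0) = 1·210·1 = 210
Total favorable: 44100
Total paths: 4^10 = 1048576
P = 44100/1048576 = 11025/262144

Answer: 11025/262144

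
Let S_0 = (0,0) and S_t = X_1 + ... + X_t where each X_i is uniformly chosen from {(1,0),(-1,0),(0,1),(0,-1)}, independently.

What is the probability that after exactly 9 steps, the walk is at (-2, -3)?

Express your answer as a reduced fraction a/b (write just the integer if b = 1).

Answer: 567/32768

Derivation:
Let h be the number of horizontal steps (so 9-h are vertical). To end at (-2,-3) need (h-2)/2 right-steps and ((9-h)-3)/2 up-steps.
Sum over h with 2 ≤ h ≤ 6, h ≡ 0 (mod 2), 9-h ≡ 1 (mod 2):
h=2: C(9,2)·C(2,0)·C(7,2) = 36·1·21 = 756
h=4: C(9,4)·C(4,1)·C(5,1) = 126·4·5 = 2520
h=6: C(9,6)·C(6,2)·C(3,0) = 84·15·1 = 1260
Total favorable: 4536
Total paths: 4^9 = 262144
P = 4536/262144 = 567/32768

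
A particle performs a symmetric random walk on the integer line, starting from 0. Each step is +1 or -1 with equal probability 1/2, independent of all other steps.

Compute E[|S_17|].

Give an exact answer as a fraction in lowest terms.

Answer: 109395/32768

Derivation:
S_17 takes values m ≡ 1 (mod 2) with |m| ≤ 17; P(S_17=m) = C(17,(17+m)/2)/2^17.
Total paths: 2^17 = 131072
Distribution: P(S=-17)=1/131072, P(S=-15)=17/131072, P(S=-13)=136/131072, P(S=-11)=680/131072, P(S=-9)=2380/131072, P(S=-7)=6188/131072, P(S=-5)=12376/131072, P(S=-3)=19448/131072, P(S=-1)=24310/131072, P(S=1)=24310/131072, P(S=3)=19448/131072, P(S=5)=12376/131072, P(S=7)=6188/131072, P(S=9)=2380/131072, P(S=11)=680/131072, P(S=13)=136/131072, P(S=15)=17/131072, P(S=17)=1/131072
E[|S_17|] = Σ_m |m|·P(S_17=m) = 437580/131072 = 109395/32768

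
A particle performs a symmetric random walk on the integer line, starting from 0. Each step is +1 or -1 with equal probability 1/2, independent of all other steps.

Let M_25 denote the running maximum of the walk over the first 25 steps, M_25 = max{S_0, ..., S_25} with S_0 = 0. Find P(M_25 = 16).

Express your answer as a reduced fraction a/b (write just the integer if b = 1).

Answer: 6325/16777216

Derivation:
Let M_25 = max(S_0,...,S_25). Use the reflection principle: for j ≥ 1, #{paths with M_25 ≥ j} = #{S_25 ≥ j} + #{S_25 ≥ j+1}.
By reflection, #{M_25 ≥ 16} = #{S_25 ≥ 16} + #{S_25 ≥ 17} = 15276 + 15276 = 30552.
#{M_25 ≥ 17} = #{S_25 ≥ 17} + #{S_25 ≥ 18} = 15276 + 2626 = 17902.
#{M_25 = 16} = 30552 - 17902 = 12650.
P(M_25 = 16) = 12650/33554432 = 6325/16777216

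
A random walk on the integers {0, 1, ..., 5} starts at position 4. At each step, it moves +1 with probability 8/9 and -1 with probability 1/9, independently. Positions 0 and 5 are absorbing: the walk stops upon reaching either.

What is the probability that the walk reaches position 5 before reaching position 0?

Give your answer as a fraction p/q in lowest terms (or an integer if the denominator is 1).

Answer: 4680/4681

Derivation:
Biased walk: p = 8/9, q = 1/9, r = q/p = 1/8
Gambler's ruin: P(hit 5 before 0 | start at 4) = (1 - r^a)/(1 - r^N)
r^4 = 1/4096; r^5 = 1/32768
P = (1 - 1/4096) / (1 - 1/32768) = 4095/4096 / 32767/32768 = 4680/4681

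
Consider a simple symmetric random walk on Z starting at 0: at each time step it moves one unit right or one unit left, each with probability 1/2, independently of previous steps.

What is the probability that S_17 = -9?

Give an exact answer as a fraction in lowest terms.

To reach position -9 after 17 steps: need 4 steps of +1 and 13 of -1.
Favorable paths: C(17,4) = 2380
Total paths: 2^17 = 131072
P = 2380/131072 = 595/32768

Answer: 595/32768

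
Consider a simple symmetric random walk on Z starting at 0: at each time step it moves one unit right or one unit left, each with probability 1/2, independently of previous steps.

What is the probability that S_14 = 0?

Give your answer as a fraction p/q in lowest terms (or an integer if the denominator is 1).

To return to 0 after 14 steps: need exactly 7 steps of +1 and 7 of -1.
Favorable paths: C(14,7) = 3432
Total paths: 2^14 = 16384
P = 3432/16384 = 429/2048

Answer: 429/2048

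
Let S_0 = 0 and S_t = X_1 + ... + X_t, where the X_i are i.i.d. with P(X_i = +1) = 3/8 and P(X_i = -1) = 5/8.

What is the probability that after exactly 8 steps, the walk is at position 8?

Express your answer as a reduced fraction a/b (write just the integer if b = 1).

To reach position 8 after 8 steps: need 8 steps of +1 and 0 steps of -1.
Number of such sequences: C(8,8) = 1
Each has probability (3/8)^8 · (5/8)^0 = 6561/16777216
P = 1 · 6561/16777216 = 6561/16777216

Answer: 6561/16777216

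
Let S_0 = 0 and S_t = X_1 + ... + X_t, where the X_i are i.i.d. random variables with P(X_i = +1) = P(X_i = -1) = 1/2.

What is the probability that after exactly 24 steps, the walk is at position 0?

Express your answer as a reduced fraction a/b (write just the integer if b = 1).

To return to 0 after 24 steps: need exactly 12 steps of +1 and 12 of -1.
Favorable paths: C(24,12) = 2704156
Total paths: 2^24 = 16777216
P = 2704156/16777216 = 676039/4194304

Answer: 676039/4194304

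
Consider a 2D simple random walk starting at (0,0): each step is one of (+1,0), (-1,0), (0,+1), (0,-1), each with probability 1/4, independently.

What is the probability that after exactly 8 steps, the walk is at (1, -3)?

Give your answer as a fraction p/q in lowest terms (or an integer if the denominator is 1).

Let h be the number of horizontal steps (so 8-h are vertical). To end at (1,-3) need (h+1)/2 right-steps and ((8-h)-3)/2 up-steps.
Sum over h with 1 ≤ h ≤ 5, h ≡ 1 (mod 2), 8-h ≡ 1 (mod 2):
h=1: C(8,1)·C(1,1)·C(7,2) = 8·1·21 = 168
h=3: C(8,3)·C(3,2)·C(5,1) = 56·3·5 = 840
h=5: C(8,5)·C(5,3)·C(3,0) = 56·10·1 = 560
Total favorable: 1568
Total paths: 4^8 = 65536
P = 1568/65536 = 49/2048

Answer: 49/2048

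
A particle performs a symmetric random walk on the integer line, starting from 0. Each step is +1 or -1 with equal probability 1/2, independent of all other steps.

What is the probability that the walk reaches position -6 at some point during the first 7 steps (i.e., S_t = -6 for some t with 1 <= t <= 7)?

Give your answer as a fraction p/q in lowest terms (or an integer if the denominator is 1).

Count via complement. Let g(t,s) = #length-t paths at position s with S_1..S_t all ≠ -6.
g(t,s) = g(t-1,s-1) + g(t-1,s+1) for s ≠ -6; g(t,-6) = 0.
t=0: g(0,0)=1
t=1: g(1,-1)=1 g(1,1)=1
t=2: g(2,-2)=1 g(2,0)=2 g(2,2)=1
t=3: g(3,-3)=1 g(3,-1)=3 g(3,1)=3 g(3,3)=1
t=4: g(4,-4)=1 g(4,-2)=4 g(4,0)=6 g(4,2)=4 g(4,4)=1
t=5: g(5,-5)=1 g(5,-3)=5 g(5,-1)=10 g(5,1)=10 g(5,3)=5 g(5,5)=1
t=6: g(6,-4)=6 g(6,-2)=15 g(6,0)=20 g(6,2)=15 g(6,4)=6 g(6,6)=1
t=7: g(7,-5)=6 g(7,-3)=21 g(7,-1)=35 g(7,1)=35 g(7,3)=21 g(7,5)=7 g(7,7)=1
Paths never hitting -6: Σ_s g(7,s) = 126
Paths hitting -6: 2^7 - 126 = 2
P = 2/128 = 1/64

Answer: 1/64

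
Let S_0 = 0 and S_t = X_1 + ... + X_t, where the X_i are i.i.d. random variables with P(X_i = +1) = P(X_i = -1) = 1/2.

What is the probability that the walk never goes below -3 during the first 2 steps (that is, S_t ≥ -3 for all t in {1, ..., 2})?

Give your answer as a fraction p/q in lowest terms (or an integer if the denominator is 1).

Let f(t,s) = #length-t paths at position s with S_1..S_t all ≥ -3.
f(t,s) = f(t-1,s-1) + f(t-1,s+1) for s ≥ -3; f(t,s) = 0 for s < -3.
t=0: f(0,0)=1
t=1: f(1,-1)=1 f(1,1)=1
t=2: f(2,-2)=1 f(2,0)=2 f(2,2)=1
Σ_s f(2,s) = 4
P = 4/4 = 1

Answer: 1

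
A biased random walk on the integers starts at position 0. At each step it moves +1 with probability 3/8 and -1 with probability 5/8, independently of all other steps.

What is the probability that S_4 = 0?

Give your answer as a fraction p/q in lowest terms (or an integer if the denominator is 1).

To be at 0 after 4 steps: need exactly 2 steps of +1 and 2 of -1.
Number of such sequences: C(4,2) = 6
Each has probability (3/8)^2 · (5/8)^2 = 225/4096
P = 6 · 225/4096 = 675/2048

Answer: 675/2048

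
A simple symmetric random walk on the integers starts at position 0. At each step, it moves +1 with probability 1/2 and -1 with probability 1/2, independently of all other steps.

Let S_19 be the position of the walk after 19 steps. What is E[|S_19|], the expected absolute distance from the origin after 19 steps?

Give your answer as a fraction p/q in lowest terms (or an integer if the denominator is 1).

Answer: 230945/65536

Derivation:
S_19 takes values m ≡ 1 (mod 2) with |m| ≤ 19; P(S_19=m) = C(19,(19+m)/2)/2^19.
Total paths: 2^19 = 524288
Distribution: P(S=-19)=1/524288, P(S=-17)=19/524288, P(S=-15)=171/524288, P(S=-13)=969/524288, P(S=-11)=3876/524288, P(S=-9)=11628/524288, P(S=-7)=27132/524288, P(S=-5)=50388/524288, P(S=-3)=75582/524288, P(S=-1)=92378/524288, P(S=1)=92378/524288, P(S=3)=75582/524288, P(S=5)=50388/524288, P(S=7)=27132/524288, P(S=9)=11628/524288, P(S=11)=3876/524288, P(S=13)=969/524288, P(S=15)=171/524288, P(S=17)=19/524288, P(S=19)=1/524288
E[|S_19|] = Σ_m |m|·P(S_19=m) = 1847560/524288 = 230945/65536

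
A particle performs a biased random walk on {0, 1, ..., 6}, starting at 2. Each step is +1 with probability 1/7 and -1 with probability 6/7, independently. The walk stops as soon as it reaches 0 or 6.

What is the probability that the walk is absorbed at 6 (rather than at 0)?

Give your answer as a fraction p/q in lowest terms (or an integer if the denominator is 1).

Biased walk: p = 1/7, q = 6/7, r = q/p = 6
Gambler's ruin: P(hit 6 before 0 | start at 2) = (1 - r^a)/(1 - r^N)
r^2 = 36; r^6 = 46656
P = (1 - 36) / (1 - 46656) = -35 / -46655 = 1/1333

Answer: 1/1333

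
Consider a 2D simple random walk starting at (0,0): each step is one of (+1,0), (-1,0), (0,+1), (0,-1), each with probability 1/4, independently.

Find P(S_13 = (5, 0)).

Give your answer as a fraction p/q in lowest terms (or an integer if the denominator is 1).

Let h be the number of horizontal steps (so 13-h are vertical). To end at (5,0) need (h+5)/2 right-steps and ((13-h)+0)/2 up-steps.
Sum over h with 5 ≤ h ≤ 13, h ≡ 1 (mod 2), 13-h ≡ 0 (mod 2):
h=5: C(13,5)·C(5,5)·C(8,4) = 1287·1·70 = 90090
h=7: C(13,7)·C(7,6)·C(6,3) = 1716·7·20 = 240240
h=9: C(13,9)·C(9,7)·C(4,2) = 715·36·6 = 154440
h=11: C(13,11)·C(11,8)·C(2,1) = 78·165·2 = 25740
h=13: C(13,13)·C(13,9)·C(0,0) = 1·715·1 = 715
Total favorable: 511225
Total paths: 4^13 = 67108864
P = 511225/67108864 = 511225/67108864

Answer: 511225/67108864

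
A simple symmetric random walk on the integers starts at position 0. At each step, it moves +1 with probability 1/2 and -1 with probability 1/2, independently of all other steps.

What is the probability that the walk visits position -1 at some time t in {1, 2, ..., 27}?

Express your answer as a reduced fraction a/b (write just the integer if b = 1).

Answer: 28539857/33554432

Derivation:
Count via complement. Let g(t,s) = #length-t paths at position s with S_1..S_t all ≠ -1.
g(t,s) = g(t-1,s-1) + g(t-1,s+1) for s ≠ -1; g(t,-1) = 0.
t=0: g(0,0)=1
t=1: g(1,1)=1
t=2: g(2,0)=1 g(2,2)=1
t=3: g(3,1)=2 g(3,3)=1
t=4: g(4,0)=2 g(4,2)=3 g(4,4)=1
t=5: g(5,1)=5 g(5,3)=4 g(5,5)=1
t=6: g(6,0)=5 g(6,2)=9 g(6,4)=5 g(6,6)=1
t=7: g(7,1)=14 g(7,3)=14 g(7,5)=6 g(7,7)=1
t=8: g(8,0)=14 g(8,2)=28 g(8,4)=20 g(8,6)=7 g(8,8)=1
t=9: g(9,1)=42 g(9,3)=48 g(9,5)=27 g(9,7)=8 g(9,9)=1
t=10: g(10,0)=42 g(10,2)=90 g(10,4)=75 g(10,6)=35 g(10,8)=9 g(10,10)=1
t=11: g(11,1)=132 g(11,3)=165 g(11,5)=110 g(11,7)=44 g(11,9)=10 g(11,11)=1
t=12: g(12,0)=132 g(12,2)=297 g(12,4)=275 g(12,6)=154 g(12,8)=54 g(12,10)=11 g(12,12)=1
t=13: g(13,1)=429 g(13,3)=572 g(13,5)=429 g(13,7)=208 g(13,9)=65 g(13,11)=12 g(13,13)=1
t=14: g(14,0)=429 g(14,2)=1001 g(14,4)=1001 g(14,6)=637 g(14,8)=273 g(14,10)=77 g(14,12)=13 g(14,14)=1
t=15: g(15,1)=1430 g(15,3)=2002 g(15,5)=1638 g(15,7)=910 g(15,9)=350 g(15,11)=90 g(15,13)=14 g(15,15)=1
t=16: g(16,0)=1430 g(16,2)=3432 g(16,4)=3640 g(16,6)=2548 g(16,8)=1260 g(16,10)=440 g(16,12)=104 g(16,14)=15 g(16,16)=1
t=17: g(17,1)=4862 g(17,3)=7072 g(17,5)=6188 g(17,7)=3808 g(17,9)=1700 g(17,11)=544 g(17,13)=119 g(17,15)=16 g(17,17)=1
t=18: g(18,0)=4862 g(18,2)=11934 g(18,4)=13260 g(18,6)=9996 g(18,8)=5508 g(18,10)=2244 g(18,12)=663 g(18,14)=135 g(18,16)=17 g(18,18)=1
t=19: g(19,1)=16796 g(19,3)=25194 g(19,5)=23256 g(19,7)=15504 g(19,9)=7752 g(19,11)=2907 g(19,13)=798 g(19,15)=152 g(19,17)=18 g(19,19)=1
t=20: g(20,0)=16796 g(20,2)=41990 g(20,4)=48450 g(20,6)=38760 g(20,8)=23256 g(20,10)=10659 g(20,12)=3705 g(20,14)=950 g(20,16)=170 g(20,18)=19 g(20,20)=1
t=21: g(21,1)=58786 g(21,3)=90440 g(21,5)=87210 g(21,7)=62016 g(21,9)=33915 g(21,11)=14364 g(21,13)=4655 g(21,15)=1120 g(21,17)=189 g(21,19)=20 g(21,21)=1
t=22: g(22,0)=58786 g(22,2)=149226 g(22,4)=177650 g(22,6)=149226 g(22,8)=95931 g(22,10)=48279 g(22,12)=19019 g(22,14)=5775 g(22,16)=1309 g(22,18)=209 g(22,20)=21 g(22,22)=1
t=23: g(23,1)=208012 g(23,3)=326876 g(23,5)=326876 g(23,7)=245157 g(23,9)=144210 g(23,11)=67298 g(23,13)=24794 g(23,15)=7084 g(23,17)=1518 g(23,19)=230 g(23,21)=22 g(23,23)=1
t=24: g(24,0)=208012 g(24,2)=534888 g(24,4)=653752 g(24,6)=572033 g(24,8)=389367 g(24,10)=211508 g(24,12)=92092 g(24,14)=31878 g(24,16)=8602 g(24,18)=1748 g(24,20)=252 g(24,22)=23 g(24,24)=1
t=25: g(25,1)=742900 g(25,3)=1188640 g(25,5)=1225785 g(25,7)=961400 g(25,9)=600875 g(25,11)=303600 g(25,13)=123970 g(25,15)=40480 g(25,17)=10350 g(25,19)=2000 g(25,21)=275 g(25,23)=24 g(25,25)=1
t=26: g(26,0)=742900 g(26,2)=1931540 g(26,4)=2414425 g(26,6)=2187185 g(26,8)=1562275 g(26,10)=904475 g(26,12)=427570 g(26,14)=164450 g(26,16)=50830 g(26,18)=12350 g(26,20)=2275 g(26,22)=299 g(26,24)=25 g(26,26)=1
t=27: g(27,1)=2674440 g(27,3)=4345965 g(27,5)=4601610 g(27,7)=3749460 g(27,9)=2466750 g(27,11)=1332045 g(27,13)=592020 g(27,15)=215280 g(27,17)=63180 g(27,19)=14625 g(27,21)=2574 g(27,23)=324 g(27,25)=26 g(27,27)=1
Paths never hitting -1: Σ_s g(27,s) = 20058300
Paths hitting -1: 2^27 - 20058300 = 114159428
P = 114159428/134217728 = 28539857/33554432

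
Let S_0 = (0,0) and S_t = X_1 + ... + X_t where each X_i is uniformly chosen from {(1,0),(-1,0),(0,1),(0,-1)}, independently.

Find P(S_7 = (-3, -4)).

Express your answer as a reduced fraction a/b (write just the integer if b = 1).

Let h be the number of horizontal steps (so 7-h are vertical). To end at (-3,-4) need (h-3)/2 right-steps and ((7-h)-4)/2 up-steps.
Sum over h with 3 ≤ h ≤ 3, h ≡ 1 (mod 2), 7-h ≡ 0 (mod 2):
h=3: C(7,3)·C(3,0)·C(4,0) = 35·1·1 = 35
Total favorable: 35
Total paths: 4^7 = 16384
P = 35/16384 = 35/16384

Answer: 35/16384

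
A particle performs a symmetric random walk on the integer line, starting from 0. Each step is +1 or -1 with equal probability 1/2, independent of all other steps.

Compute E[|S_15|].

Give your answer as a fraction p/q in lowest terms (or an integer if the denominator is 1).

S_15 takes values m ≡ 1 (mod 2) with |m| ≤ 15; P(S_15=m) = C(15,(15+m)/2)/2^15.
Total paths: 2^15 = 32768
Distribution: P(S=-15)=1/32768, P(S=-13)=15/32768, P(S=-11)=105/32768, P(S=-9)=455/32768, P(S=-7)=1365/32768, P(S=-5)=3003/32768, P(S=-3)=5005/32768, P(S=-1)=6435/32768, P(S=1)=6435/32768, P(S=3)=5005/32768, P(S=5)=3003/32768, P(S=7)=1365/32768, P(S=9)=455/32768, P(S=11)=105/32768, P(S=13)=15/32768, P(S=15)=1/32768
E[|S_15|] = Σ_m |m|·P(S_15=m) = 102960/32768 = 6435/2048

Answer: 6435/2048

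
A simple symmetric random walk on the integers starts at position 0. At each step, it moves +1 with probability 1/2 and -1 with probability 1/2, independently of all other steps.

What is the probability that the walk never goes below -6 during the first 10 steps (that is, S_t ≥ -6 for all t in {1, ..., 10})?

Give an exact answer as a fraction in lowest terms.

Answer: 501/512

Derivation:
Let f(t,s) = #length-t paths at position s with S_1..S_t all ≥ -6.
f(t,s) = f(t-1,s-1) + f(t-1,s+1) for s ≥ -6; f(t,s) = 0 for s < -6.
t=0: f(0,0)=1
t=1: f(1,-1)=1 f(1,1)=1
t=2: f(2,-2)=1 f(2,0)=2 f(2,2)=1
t=3: f(3,-3)=1 f(3,-1)=3 f(3,1)=3 f(3,3)=1
t=4: f(4,-4)=1 f(4,-2)=4 f(4,0)=6 f(4,2)=4 f(4,4)=1
t=5: f(5,-5)=1 f(5,-3)=5 f(5,-1)=10 f(5,1)=10 f(5,3)=5 f(5,5)=1
t=6: f(6,-6)=1 f(6,-4)=6 f(6,-2)=15 f(6,0)=20 f(6,2)=15 f(6,4)=6 f(6,6)=1
t=7: f(7,-5)=7 f(7,-3)=21 f(7,-1)=35 f(7,1)=35 f(7,3)=21 f(7,5)=7 f(7,7)=1
t=8: f(8,-6)=7 f(8,-4)=28 f(8,-2)=56 f(8,0)=70 f(8,2)=56 f(8,4)=28 f(8,6)=8 f(8,8)=1
t=9: f(9,-5)=35 f(9,-3)=84 f(9,-1)=126 f(9,1)=126 f(9,3)=84 f(9,5)=36 f(9,7)=9 f(9,9)=1
t=10: f(10,-6)=35 f(10,-4)=119 f(10,-2)=210 f(10,0)=252 f(10,2)=210 f(10,4)=120 f(10,6)=45 f(10,8)=10 f(10,10)=1
Σ_s f(10,s) = 1002
P = 1002/1024 = 501/512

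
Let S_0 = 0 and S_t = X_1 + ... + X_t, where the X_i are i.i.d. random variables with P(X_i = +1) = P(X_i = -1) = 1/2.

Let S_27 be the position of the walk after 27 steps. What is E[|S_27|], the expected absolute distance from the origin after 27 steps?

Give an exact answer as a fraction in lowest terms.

Answer: 35102025/8388608

Derivation:
S_27 takes values m ≡ 1 (mod 2) with |m| ≤ 27; P(S_27=m) = C(27,(27+m)/2)/2^27.
Total paths: 2^27 = 134217728
Distribution: P(S=-27)=1/134217728, P(S=-25)=27/134217728, P(S=-23)=351/134217728, P(S=-21)=2925/134217728, P(S=-19)=17550/134217728, P(S=-17)=80730/134217728, P(S=-15)=296010/134217728, P(S=-13)=888030/134217728, P(S=-11)=2220075/134217728, P(S=-9)=4686825/134217728, P(S=-7)=8436285/134217728, P(S=-5)=13037895/134217728, P(S=-3)=17383860/134217728, P(S=-1)=20058300/134217728, P(S=1)=20058300/134217728, P(S=3)=17383860/134217728, P(S=5)=13037895/134217728, P(S=7)=8436285/134217728, P(S=9)=4686825/134217728, P(S=11)=2220075/134217728, P(S=13)=888030/134217728, P(S=15)=296010/134217728, P(S=17)=80730/134217728, P(S=19)=17550/134217728, P(S=21)=2925/134217728, P(S=23)=351/134217728, P(S=25)=27/134217728, P(S=27)=1/134217728
E[|S_27|] = Σ_m |m|·P(S_27=m) = 561632400/134217728 = 35102025/8388608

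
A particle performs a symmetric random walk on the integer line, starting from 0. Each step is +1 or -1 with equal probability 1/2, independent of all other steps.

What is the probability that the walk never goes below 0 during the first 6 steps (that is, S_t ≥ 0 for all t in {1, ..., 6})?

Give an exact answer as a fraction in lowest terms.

Let f(t,s) = #length-t paths at position s with S_1..S_t all ≥ 0.
f(t,s) = f(t-1,s-1) + f(t-1,s+1) for s ≥ 0; f(t,s) = 0 for s < 0.
t=0: f(0,0)=1
t=1: f(1,1)=1
t=2: f(2,0)=1 f(2,2)=1
t=3: f(3,1)=2 f(3,3)=1
t=4: f(4,0)=2 f(4,2)=3 f(4,4)=1
t=5: f(5,1)=5 f(5,3)=4 f(5,5)=1
t=6: f(6,0)=5 f(6,2)=9 f(6,4)=5 f(6,6)=1
Σ_s f(6,s) = 20
P = 20/64 = 5/16

Answer: 5/16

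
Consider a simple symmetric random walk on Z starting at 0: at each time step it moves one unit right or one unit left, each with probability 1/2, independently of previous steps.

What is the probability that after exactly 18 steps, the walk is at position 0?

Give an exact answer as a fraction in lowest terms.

To return to 0 after 18 steps: need exactly 9 steps of +1 and 9 of -1.
Favorable paths: C(18,9) = 48620
Total paths: 2^18 = 262144
P = 48620/262144 = 12155/65536

Answer: 12155/65536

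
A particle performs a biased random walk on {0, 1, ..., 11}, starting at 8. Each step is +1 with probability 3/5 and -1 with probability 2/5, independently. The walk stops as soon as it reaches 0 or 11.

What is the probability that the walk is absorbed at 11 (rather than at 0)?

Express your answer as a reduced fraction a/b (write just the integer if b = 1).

Biased walk: p = 3/5, q = 2/5, r = q/p = 2/3
Gambler's ruin: P(hit 11 before 0 | start at 8) = (1 - r^a)/(1 - r^N)
r^8 = 256/6561; r^11 = 2048/177147
P = (1 - 256/6561) / (1 - 2048/177147) = 6305/6561 / 175099/177147 = 170235/175099

Answer: 170235/175099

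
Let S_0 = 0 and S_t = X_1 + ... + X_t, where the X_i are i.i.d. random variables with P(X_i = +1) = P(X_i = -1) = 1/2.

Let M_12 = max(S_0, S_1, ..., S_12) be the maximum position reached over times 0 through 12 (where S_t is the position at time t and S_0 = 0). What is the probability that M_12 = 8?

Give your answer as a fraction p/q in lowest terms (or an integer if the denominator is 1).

Answer: 33/2048

Derivation:
Let M_12 = max(S_0,...,S_12). Use the reflection principle: for j ≥ 1, #{paths with M_12 ≥ j} = #{S_12 ≥ j} + #{S_12 ≥ j+1}.
By reflection, #{M_12 ≥ 8} = #{S_12 ≥ 8} + #{S_12 ≥ 9} = 79 + 13 = 92.
#{M_12 ≥ 9} = #{S_12 ≥ 9} + #{S_12 ≥ 10} = 13 + 13 = 26.
#{M_12 = 8} = 92 - 26 = 66.
P(M_12 = 8) = 66/4096 = 33/2048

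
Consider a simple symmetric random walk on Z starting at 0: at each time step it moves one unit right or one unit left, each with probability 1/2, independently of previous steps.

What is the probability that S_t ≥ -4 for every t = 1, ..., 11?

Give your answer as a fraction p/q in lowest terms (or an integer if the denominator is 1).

Answer: 1749/2048

Derivation:
Let f(t,s) = #length-t paths at position s with S_1..S_t all ≥ -4.
f(t,s) = f(t-1,s-1) + f(t-1,s+1) for s ≥ -4; f(t,s) = 0 for s < -4.
t=0: f(0,0)=1
t=1: f(1,-1)=1 f(1,1)=1
t=2: f(2,-2)=1 f(2,0)=2 f(2,2)=1
t=3: f(3,-3)=1 f(3,-1)=3 f(3,1)=3 f(3,3)=1
t=4: f(4,-4)=1 f(4,-2)=4 f(4,0)=6 f(4,2)=4 f(4,4)=1
t=5: f(5,-3)=5 f(5,-1)=10 f(5,1)=10 f(5,3)=5 f(5,5)=1
t=6: f(6,-4)=5 f(6,-2)=15 f(6,0)=20 f(6,2)=15 f(6,4)=6 f(6,6)=1
t=7: f(7,-3)=20 f(7,-1)=35 f(7,1)=35 f(7,3)=21 f(7,5)=7 f(7,7)=1
t=8: f(8,-4)=20 f(8,-2)=55 f(8,0)=70 f(8,2)=56 f(8,4)=28 f(8,6)=8 f(8,8)=1
t=9: f(9,-3)=75 f(9,-1)=125 f(9,1)=126 f(9,3)=84 f(9,5)=36 f(9,7)=9 f(9,9)=1
t=10: f(10,-4)=75 f(10,-2)=200 f(10,0)=251 f(10,2)=210 f(10,4)=120 f(10,6)=45 f(10,8)=10 f(10,10)=1
t=11: f(11,-3)=275 f(11,-1)=451 f(11,1)=461 f(11,3)=330 f(11,5)=165 f(11,7)=55 f(11,9)=11 f(11,11)=1
Σ_s f(11,s) = 1749
P = 1749/2048 = 1749/2048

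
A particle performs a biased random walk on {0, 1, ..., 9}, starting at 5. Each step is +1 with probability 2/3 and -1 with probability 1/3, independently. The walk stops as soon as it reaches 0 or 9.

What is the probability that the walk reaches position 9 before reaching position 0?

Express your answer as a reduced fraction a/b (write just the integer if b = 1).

Answer: 496/511

Derivation:
Biased walk: p = 2/3, q = 1/3, r = q/p = 1/2
Gambler's ruin: P(hit 9 before 0 | start at 5) = (1 - r^a)/(1 - r^N)
r^5 = 1/32; r^9 = 1/512
P = (1 - 1/32) / (1 - 1/512) = 31/32 / 511/512 = 496/511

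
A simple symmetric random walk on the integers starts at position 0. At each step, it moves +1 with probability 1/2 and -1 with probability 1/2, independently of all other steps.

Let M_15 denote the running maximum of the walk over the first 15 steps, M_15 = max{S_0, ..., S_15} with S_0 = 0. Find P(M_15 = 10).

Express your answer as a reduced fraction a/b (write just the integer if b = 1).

Let M_15 = max(S_0,...,S_15). Use the reflection principle: for j ≥ 1, #{paths with M_15 ≥ j} = #{S_15 ≥ j} + #{S_15 ≥ j+1}.
By reflection, #{M_15 ≥ 10} = #{S_15 ≥ 10} + #{S_15 ≥ 11} = 121 + 121 = 242.
#{M_15 ≥ 11} = #{S_15 ≥ 11} + #{S_15 ≥ 12} = 121 + 16 = 137.
#{M_15 = 10} = 242 - 137 = 105.
P(M_15 = 10) = 105/32768 = 105/32768

Answer: 105/32768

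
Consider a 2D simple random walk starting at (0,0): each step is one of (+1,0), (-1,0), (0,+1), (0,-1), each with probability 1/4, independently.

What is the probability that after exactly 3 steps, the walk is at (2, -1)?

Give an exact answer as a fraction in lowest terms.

Let h be the number of horizontal steps (so 3-h are vertical). To end at (2,-1) need (h+2)/2 right-steps and ((3-h)-1)/2 up-steps.
Sum over h with 2 ≤ h ≤ 2, h ≡ 0 (mod 2), 3-h ≡ 1 (mod 2):
h=2: C(3,2)·C(2,2)·C(1,0) = 3·1·1 = 3
Total favorable: 3
Total paths: 4^3 = 64
P = 3/64 = 3/64

Answer: 3/64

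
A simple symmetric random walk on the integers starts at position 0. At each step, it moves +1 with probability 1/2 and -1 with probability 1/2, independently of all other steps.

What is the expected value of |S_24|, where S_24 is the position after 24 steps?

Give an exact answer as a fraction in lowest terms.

Answer: 2028117/524288

Derivation:
S_24 takes values m ≡ 0 (mod 2) with |m| ≤ 24; P(S_24=m) = C(24,(24+m)/2)/2^24.
Total paths: 2^24 = 16777216
Distribution: P(S=-24)=1/16777216, P(S=-22)=24/16777216, P(S=-20)=276/16777216, P(S=-18)=2024/16777216, P(S=-16)=10626/16777216, P(S=-14)=42504/16777216, P(S=-12)=134596/16777216, P(S=-10)=346104/16777216, P(S=-8)=735471/16777216, P(S=-6)=1307504/16777216, P(S=-4)=1961256/16777216, P(S=-2)=2496144/16777216, P(S=0)=2704156/16777216, P(S=2)=2496144/16777216, P(S=4)=1961256/16777216, P(S=6)=1307504/16777216, P(S=8)=735471/16777216, P(S=10)=346104/16777216, P(S=12)=134596/16777216, P(S=14)=42504/16777216, P(S=16)=10626/16777216, P(S=18)=2024/16777216, P(S=20)=276/16777216, P(S=22)=24/16777216, P(S=24)=1/16777216
E[|S_24|] = Σ_m |m|·P(S_24=m) = 64899744/16777216 = 2028117/524288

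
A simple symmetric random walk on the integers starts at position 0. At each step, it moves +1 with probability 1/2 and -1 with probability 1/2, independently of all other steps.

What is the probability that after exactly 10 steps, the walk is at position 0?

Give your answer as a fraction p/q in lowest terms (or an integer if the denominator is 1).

To return to 0 after 10 steps: need exactly 5 steps of +1 and 5 of -1.
Favorable paths: C(10,5) = 252
Total paths: 2^10 = 1024
P = 252/1024 = 63/256

Answer: 63/256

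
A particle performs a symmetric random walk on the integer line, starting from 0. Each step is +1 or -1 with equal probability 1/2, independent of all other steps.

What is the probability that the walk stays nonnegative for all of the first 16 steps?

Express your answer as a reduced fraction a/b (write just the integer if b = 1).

Answer: 6435/32768

Derivation:
Let f(t,s) = #length-t paths at position s with S_1..S_t all ≥ 0.
f(t,s) = f(t-1,s-1) + f(t-1,s+1) for s ≥ 0; f(t,s) = 0 for s < 0.
t=0: f(0,0)=1
t=1: f(1,1)=1
t=2: f(2,0)=1 f(2,2)=1
t=3: f(3,1)=2 f(3,3)=1
t=4: f(4,0)=2 f(4,2)=3 f(4,4)=1
t=5: f(5,1)=5 f(5,3)=4 f(5,5)=1
t=6: f(6,0)=5 f(6,2)=9 f(6,4)=5 f(6,6)=1
t=7: f(7,1)=14 f(7,3)=14 f(7,5)=6 f(7,7)=1
t=8: f(8,0)=14 f(8,2)=28 f(8,4)=20 f(8,6)=7 f(8,8)=1
t=9: f(9,1)=42 f(9,3)=48 f(9,5)=27 f(9,7)=8 f(9,9)=1
t=10: f(10,0)=42 f(10,2)=90 f(10,4)=75 f(10,6)=35 f(10,8)=9 f(10,10)=1
t=11: f(11,1)=132 f(11,3)=165 f(11,5)=110 f(11,7)=44 f(11,9)=10 f(11,11)=1
t=12: f(12,0)=132 f(12,2)=297 f(12,4)=275 f(12,6)=154 f(12,8)=54 f(12,10)=11 f(12,12)=1
t=13: f(13,1)=429 f(13,3)=572 f(13,5)=429 f(13,7)=208 f(13,9)=65 f(13,11)=12 f(13,13)=1
t=14: f(14,0)=429 f(14,2)=1001 f(14,4)=1001 f(14,6)=637 f(14,8)=273 f(14,10)=77 f(14,12)=13 f(14,14)=1
t=15: f(15,1)=1430 f(15,3)=2002 f(15,5)=1638 f(15,7)=910 f(15,9)=350 f(15,11)=90 f(15,13)=14 f(15,15)=1
t=16: f(16,0)=1430 f(16,2)=3432 f(16,4)=3640 f(16,6)=2548 f(16,8)=1260 f(16,10)=440 f(16,12)=104 f(16,14)=15 f(16,16)=1
Σ_s f(16,s) = 12870
P = 12870/65536 = 6435/32768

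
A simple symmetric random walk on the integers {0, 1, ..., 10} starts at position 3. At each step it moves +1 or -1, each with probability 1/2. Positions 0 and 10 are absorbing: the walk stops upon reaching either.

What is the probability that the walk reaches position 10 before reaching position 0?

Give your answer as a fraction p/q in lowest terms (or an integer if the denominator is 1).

Symmetric walk (p = 1/2): the harmonic-function argument gives P(hit 10 before 0 | start at 3) = a/N.
P = 3/10 = 3/10

Answer: 3/10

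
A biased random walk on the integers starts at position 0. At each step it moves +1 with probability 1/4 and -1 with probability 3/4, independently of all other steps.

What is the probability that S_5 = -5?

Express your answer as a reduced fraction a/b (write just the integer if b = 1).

Answer: 243/1024

Derivation:
To reach position -5 after 5 steps: need 0 steps of +1 and 5 steps of -1.
Number of such sequences: C(5,0) = 1
Each has probability (1/4)^0 · (3/4)^5 = 243/1024
P = 1 · 243/1024 = 243/1024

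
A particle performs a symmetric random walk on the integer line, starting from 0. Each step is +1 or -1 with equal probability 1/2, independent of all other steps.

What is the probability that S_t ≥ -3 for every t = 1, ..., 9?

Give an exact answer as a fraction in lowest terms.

Let f(t,s) = #length-t paths at position s with S_1..S_t all ≥ -3.
f(t,s) = f(t-1,s-1) + f(t-1,s+1) for s ≥ -3; f(t,s) = 0 for s < -3.
t=0: f(0,0)=1
t=1: f(1,-1)=1 f(1,1)=1
t=2: f(2,-2)=1 f(2,0)=2 f(2,2)=1
t=3: f(3,-3)=1 f(3,-1)=3 f(3,1)=3 f(3,3)=1
t=4: f(4,-2)=4 f(4,0)=6 f(4,2)=4 f(4,4)=1
t=5: f(5,-3)=4 f(5,-1)=10 f(5,1)=10 f(5,3)=5 f(5,5)=1
t=6: f(6,-2)=14 f(6,0)=20 f(6,2)=15 f(6,4)=6 f(6,6)=1
t=7: f(7,-3)=14 f(7,-1)=34 f(7,1)=35 f(7,3)=21 f(7,5)=7 f(7,7)=1
t=8: f(8,-2)=48 f(8,0)=69 f(8,2)=56 f(8,4)=28 f(8,6)=8 f(8,8)=1
t=9: f(9,-3)=48 f(9,-1)=117 f(9,1)=125 f(9,3)=84 f(9,5)=36 f(9,7)=9 f(9,9)=1
Σ_s f(9,s) = 420
P = 420/512 = 105/128

Answer: 105/128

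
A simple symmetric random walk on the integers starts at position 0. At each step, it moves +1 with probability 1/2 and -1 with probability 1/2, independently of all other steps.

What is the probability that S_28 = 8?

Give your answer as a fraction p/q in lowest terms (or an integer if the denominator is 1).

To reach position 8 after 28 steps: need 18 steps of +1 and 10 of -1.
Favorable paths: C(28,18) = 13123110
Total paths: 2^28 = 268435456
P = 13123110/268435456 = 6561555/134217728

Answer: 6561555/134217728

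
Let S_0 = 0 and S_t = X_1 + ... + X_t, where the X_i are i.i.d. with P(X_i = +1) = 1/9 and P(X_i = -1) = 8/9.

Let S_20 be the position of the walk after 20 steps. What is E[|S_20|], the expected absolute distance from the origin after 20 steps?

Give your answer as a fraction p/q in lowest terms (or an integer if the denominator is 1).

Answer: 189119349678544089940/12157665459056928801

Derivation:
S_20 takes values m ≡ 0 (mod 2) with |m| ≤ 20; P(S_20=m) = C(20,(20+m)/2) · (1/9)^((20+m)/2) · (8/9)^((20-m)/2).
Distribution: P(S=-20)=1152921504606846976/12157665459056928801, P(S=-18)=2882303761517117440/12157665459056928801, P(S=-16)=3422735716801576960/12157665459056928801, P(S=-14)=855683929200394240/4052555153018976267, P(S=-12)=454582087387709440/4052555153018976267, P(S=-10)=181832834955083776/4052555153018976267, P(S=-8)=56822760923463680/4052555153018976267, P(S=-6)=14205690230865920/4052555153018976267, P(S=-4)=2885530828144640/4052555153018976267, P(S=-2)=1442765414072320/12157665459056928801, P(S=0)=198380244434944/12157665459056928801, P(S=2)=22543209594880/12157665459056928801, P(S=4)=704475299840/4052555153018976267, P(S=6)=54190407680/4052555153018976267, P(S=8)=3386900480/4052555153018976267, P(S=10)=169345024/4052555153018976267, P(S=12)=6615040/4052555153018976267, P(S=14)=194560/4052555153018976267, P(S=16)=12160/12157665459056928801, P(S=18)=160/12157665459056928801, P(S=20)=1/12157665459056928801
E[|S_20|] = Σ_m |m|·P(S_20=m) = 189119349678544089940/12157665459056928801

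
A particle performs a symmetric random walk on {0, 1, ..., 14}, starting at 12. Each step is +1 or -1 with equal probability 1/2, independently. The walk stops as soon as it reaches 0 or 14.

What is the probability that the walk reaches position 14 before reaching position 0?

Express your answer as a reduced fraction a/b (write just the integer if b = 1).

Answer: 6/7

Derivation:
Symmetric walk (p = 1/2): the harmonic-function argument gives P(hit 14 before 0 | start at 12) = a/N.
P = 12/14 = 6/7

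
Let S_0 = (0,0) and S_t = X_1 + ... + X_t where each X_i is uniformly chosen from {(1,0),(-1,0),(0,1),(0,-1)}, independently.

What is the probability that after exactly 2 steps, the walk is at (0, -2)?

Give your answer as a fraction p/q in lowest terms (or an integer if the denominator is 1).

Answer: 1/16

Derivation:
Let h be the number of horizontal steps (so 2-h are vertical). To end at (0,-2) need (h+0)/2 right-steps and ((2-h)-2)/2 up-steps.
Sum over h with 0 ≤ h ≤ 0, h ≡ 0 (mod 2), 2-h ≡ 0 (mod 2):
h=0: C(2,0)·C(0,0)·C(2,0) = 1·1·1 = 1
Total favorable: 1
Total paths: 4^2 = 16
P = 1/16 = 1/16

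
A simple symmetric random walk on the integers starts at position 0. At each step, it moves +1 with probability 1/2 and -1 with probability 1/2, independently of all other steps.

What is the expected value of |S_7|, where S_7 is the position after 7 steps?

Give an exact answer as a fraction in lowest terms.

Answer: 35/16

Derivation:
S_7 takes values m ≡ 1 (mod 2) with |m| ≤ 7; P(S_7=m) = C(7,(7+m)/2)/2^7.
Total paths: 2^7 = 128
Distribution: P(S=-7)=1/128, P(S=-5)=7/128, P(S=-3)=21/128, P(S=-1)=35/128, P(S=1)=35/128, P(S=3)=21/128, P(S=5)=7/128, P(S=7)=1/128
E[|S_7|] = Σ_m |m|·P(S_7=m) = 280/128 = 35/16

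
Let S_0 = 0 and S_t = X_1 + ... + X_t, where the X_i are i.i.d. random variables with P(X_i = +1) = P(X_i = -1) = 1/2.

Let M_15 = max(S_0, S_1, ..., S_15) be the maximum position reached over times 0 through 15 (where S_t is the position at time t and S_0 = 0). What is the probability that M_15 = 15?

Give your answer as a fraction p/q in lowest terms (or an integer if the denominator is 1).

Let M_15 = max(S_0,...,S_15). Use the reflection principle: for j ≥ 1, #{paths with M_15 ≥ j} = #{S_15 ≥ j} + #{S_15 ≥ j+1}.
By reflection, #{M_15 ≥ 15} = #{S_15 ≥ 15} + #{S_15 ≥ 16} = 1 + 0 = 1.
#{M_15 ≥ 16} = #{S_15 ≥ 16} + #{S_15 ≥ 17} = 0 + 0 = 0.
#{M_15 = 15} = 1 - 0 = 1.
P(M_15 = 15) = 1/32768 = 1/32768

Answer: 1/32768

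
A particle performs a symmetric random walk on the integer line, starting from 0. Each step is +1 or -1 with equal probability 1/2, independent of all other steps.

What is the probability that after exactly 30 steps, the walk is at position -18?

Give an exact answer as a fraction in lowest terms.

To reach position -18 after 30 steps: need 6 steps of +1 and 24 of -1.
Favorable paths: C(30,6) = 593775
Total paths: 2^30 = 1073741824
P = 593775/1073741824 = 593775/1073741824

Answer: 593775/1073741824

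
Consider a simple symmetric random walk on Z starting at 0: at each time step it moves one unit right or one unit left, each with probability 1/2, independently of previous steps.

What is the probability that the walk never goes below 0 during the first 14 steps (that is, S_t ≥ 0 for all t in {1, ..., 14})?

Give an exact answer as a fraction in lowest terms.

Let f(t,s) = #length-t paths at position s with S_1..S_t all ≥ 0.
f(t,s) = f(t-1,s-1) + f(t-1,s+1) for s ≥ 0; f(t,s) = 0 for s < 0.
t=0: f(0,0)=1
t=1: f(1,1)=1
t=2: f(2,0)=1 f(2,2)=1
t=3: f(3,1)=2 f(3,3)=1
t=4: f(4,0)=2 f(4,2)=3 f(4,4)=1
t=5: f(5,1)=5 f(5,3)=4 f(5,5)=1
t=6: f(6,0)=5 f(6,2)=9 f(6,4)=5 f(6,6)=1
t=7: f(7,1)=14 f(7,3)=14 f(7,5)=6 f(7,7)=1
t=8: f(8,0)=14 f(8,2)=28 f(8,4)=20 f(8,6)=7 f(8,8)=1
t=9: f(9,1)=42 f(9,3)=48 f(9,5)=27 f(9,7)=8 f(9,9)=1
t=10: f(10,0)=42 f(10,2)=90 f(10,4)=75 f(10,6)=35 f(10,8)=9 f(10,10)=1
t=11: f(11,1)=132 f(11,3)=165 f(11,5)=110 f(11,7)=44 f(11,9)=10 f(11,11)=1
t=12: f(12,0)=132 f(12,2)=297 f(12,4)=275 f(12,6)=154 f(12,8)=54 f(12,10)=11 f(12,12)=1
t=13: f(13,1)=429 f(13,3)=572 f(13,5)=429 f(13,7)=208 f(13,9)=65 f(13,11)=12 f(13,13)=1
t=14: f(14,0)=429 f(14,2)=1001 f(14,4)=1001 f(14,6)=637 f(14,8)=273 f(14,10)=77 f(14,12)=13 f(14,14)=1
Σ_s f(14,s) = 3432
P = 3432/16384 = 429/2048

Answer: 429/2048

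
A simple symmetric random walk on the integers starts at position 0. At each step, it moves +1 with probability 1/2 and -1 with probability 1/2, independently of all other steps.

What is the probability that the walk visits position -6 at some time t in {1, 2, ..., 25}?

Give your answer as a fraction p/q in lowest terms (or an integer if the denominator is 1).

Count via complement. Let g(t,s) = #length-t paths at position s with S_1..S_t all ≠ -6.
g(t,s) = g(t-1,s-1) + g(t-1,s+1) for s ≠ -6; g(t,-6) = 0.
t=0: g(0,0)=1
t=1: g(1,-1)=1 g(1,1)=1
t=2: g(2,-2)=1 g(2,0)=2 g(2,2)=1
t=3: g(3,-3)=1 g(3,-1)=3 g(3,1)=3 g(3,3)=1
t=4: g(4,-4)=1 g(4,-2)=4 g(4,0)=6 g(4,2)=4 g(4,4)=1
t=5: g(5,-5)=1 g(5,-3)=5 g(5,-1)=10 g(5,1)=10 g(5,3)=5 g(5,5)=1
t=6: g(6,-4)=6 g(6,-2)=15 g(6,0)=20 g(6,2)=15 g(6,4)=6 g(6,6)=1
t=7: g(7,-5)=6 g(7,-3)=21 g(7,-1)=35 g(7,1)=35 g(7,3)=21 g(7,5)=7 g(7,7)=1
t=8: g(8,-4)=27 g(8,-2)=56 g(8,0)=70 g(8,2)=56 g(8,4)=28 g(8,6)=8 g(8,8)=1
t=9: g(9,-5)=27 g(9,-3)=83 g(9,-1)=126 g(9,1)=126 g(9,3)=84 g(9,5)=36 g(9,7)=9 g(9,9)=1
t=10: g(10,-4)=110 g(10,-2)=209 g(10,0)=252 g(10,2)=210 g(10,4)=120 g(10,6)=45 g(10,8)=10 g(10,10)=1
t=11: g(11,-5)=110 g(11,-3)=319 g(11,-1)=461 g(11,1)=462 g(11,3)=330 g(11,5)=165 g(11,7)=55 g(11,9)=11 g(11,11)=1
t=12: g(12,-4)=429 g(12,-2)=780 g(12,0)=923 g(12,2)=792 g(12,4)=495 g(12,6)=220 g(12,8)=66 g(12,10)=12 g(12,12)=1
t=13: g(13,-5)=429 g(13,-3)=1209 g(13,-1)=1703 g(13,1)=1715 g(13,3)=1287 g(13,5)=715 g(13,7)=286 g(13,9)=78 g(13,11)=13 g(13,13)=1
t=14: g(14,-4)=1638 g(14,-2)=2912 g(14,0)=3418 g(14,2)=3002 g(14,4)=2002 g(14,6)=1001 g(14,8)=364 g(14,10)=91 g(14,12)=14 g(14,14)=1
t=15: g(15,-5)=1638 g(15,-3)=4550 g(15,-1)=6330 g(15,1)=6420 g(15,3)=5004 g(15,5)=3003 g(15,7)=1365 g(15,9)=455 g(15,11)=105 g(15,13)=15 g(15,15)=1
t=16: g(16,-4)=6188 g(16,-2)=10880 g(16,0)=12750 g(16,2)=11424 g(16,4)=8007 g(16,6)=4368 g(16,8)=1820 g(16,10)=560 g(16,12)=120 g(16,14)=16 g(16,16)=1
t=17: g(17,-5)=6188 g(17,-3)=17068 g(17,-1)=23630 g(17,1)=24174 g(17,3)=19431 g(17,5)=12375 g(17,7)=6188 g(17,9)=2380 g(17,11)=680 g(17,13)=136 g(17,15)=17 g(17,17)=1
t=18: g(18,-4)=23256 g(18,-2)=40698 g(18,0)=47804 g(18,2)=43605 g(18,4)=31806 g(18,6)=18563 g(18,8)=8568 g(18,10)=3060 g(18,12)=816 g(18,14)=153 g(18,16)=18 g(18,18)=1
t=19: g(19,-5)=23256 g(19,-3)=63954 g(19,-1)=88502 g(19,1)=91409 g(19,3)=75411 g(19,5)=50369 g(19,7)=27131 g(19,9)=11628 g(19,11)=3876 g(19,13)=969 g(19,15)=171 g(19,17)=19 g(19,19)=1
t=20: g(20,-4)=87210 g(20,-2)=152456 g(20,0)=179911 g(20,2)=166820 g(20,4)=125780 g(20,6)=77500 g(20,8)=38759 g(20,10)=15504 g(20,12)=4845 g(20,14)=1140 g(20,16)=190 g(20,18)=20 g(20,20)=1
t=21: g(21,-5)=87210 g(21,-3)=239666 g(21,-1)=332367 g(21,1)=346731 g(21,3)=292600 g(21,5)=203280 g(21,7)=116259 g(21,9)=54263 g(21,11)=20349 g(21,13)=5985 g(21,15)=1330 g(21,17)=210 g(21,19)=21 g(21,21)=1
t=22: g(22,-4)=326876 g(22,-2)=572033 g(22,0)=679098 g(22,2)=639331 g(22,4)=495880 g(22,6)=319539 g(22,8)=170522 g(22,10)=74612 g(22,12)=26334 g(22,14)=7315 g(22,16)=1540 g(22,18)=231 g(22,20)=22 g(22,22)=1
t=23: g(23,-5)=326876 g(23,-3)=898909 g(23,-1)=1251131 g(23,1)=1318429 g(23,3)=1135211 g(23,5)=815419 g(23,7)=490061 g(23,9)=245134 g(23,11)=100946 g(23,13)=33649 g(23,15)=8855 g(23,17)=1771 g(23,19)=253 g(23,21)=23 g(23,23)=1
t=24: g(24,-4)=1225785 g(24,-2)=2150040 g(24,0)=2569560 g(24,2)=2453640 g(24,4)=1950630 g(24,6)=1305480 g(24,8)=735195 g(24,10)=346080 g(24,12)=134595 g(24,14)=42504 g(24,16)=10626 g(24,18)=2024 g(24,20)=276 g(24,22)=24 g(24,24)=1
t=25: g(25,-5)=1225785 g(25,-3)=3375825 g(25,-1)=4719600 g(25,1)=5023200 g(25,3)=4404270 g(25,5)=3256110 g(25,7)=2040675 g(25,9)=1081275 g(25,11)=480675 g(25,13)=177099 g(25,15)=53130 g(25,17)=12650 g(25,19)=2300 g(25,21)=300 g(25,23)=25 g(25,25)=1
Paths never hitting -6: Σ_s g(25,s) = 25852920
Paths hitting -6: 2^25 - 25852920 = 7701512
P = 7701512/33554432 = 962689/4194304

Answer: 962689/4194304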